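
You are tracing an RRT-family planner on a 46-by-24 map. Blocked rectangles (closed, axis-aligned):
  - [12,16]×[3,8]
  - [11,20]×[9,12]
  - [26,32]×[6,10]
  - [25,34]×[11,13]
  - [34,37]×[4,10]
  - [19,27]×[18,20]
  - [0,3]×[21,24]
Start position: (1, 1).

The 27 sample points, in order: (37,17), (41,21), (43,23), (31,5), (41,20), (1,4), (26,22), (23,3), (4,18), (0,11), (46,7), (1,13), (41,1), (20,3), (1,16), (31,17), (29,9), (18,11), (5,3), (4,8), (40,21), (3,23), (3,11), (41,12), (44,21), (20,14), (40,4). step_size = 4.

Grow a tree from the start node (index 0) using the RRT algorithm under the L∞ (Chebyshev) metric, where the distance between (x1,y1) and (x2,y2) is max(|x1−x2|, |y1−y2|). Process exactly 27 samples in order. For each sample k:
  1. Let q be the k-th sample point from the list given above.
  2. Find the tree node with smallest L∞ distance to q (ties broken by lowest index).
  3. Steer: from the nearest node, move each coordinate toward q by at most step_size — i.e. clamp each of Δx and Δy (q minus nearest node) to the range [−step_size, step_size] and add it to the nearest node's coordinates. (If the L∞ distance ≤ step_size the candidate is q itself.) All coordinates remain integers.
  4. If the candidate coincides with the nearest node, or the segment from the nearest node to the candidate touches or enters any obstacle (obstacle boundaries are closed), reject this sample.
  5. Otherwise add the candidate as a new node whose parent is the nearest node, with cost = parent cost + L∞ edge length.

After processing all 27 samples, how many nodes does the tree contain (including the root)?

1. q=(37,17) nearest=0 d=36 new=(5,5) → add node 1 parent=0 cost=4
2. q=(41,21) nearest=1 d=36 new=(9,9) → add node 2 parent=1 cost=8
3. q=(43,23) nearest=2 d=34 new=(13,13) → blocked by [11,20]×[9,12], reject
4. q=(31,5) nearest=2 d=22 new=(13,5) → blocked by [12,16]×[3,8], reject
5. q=(41,20) nearest=2 d=32 new=(13,13) → blocked by [11,20]×[9,12], reject
6. q=(1,4) nearest=0 d=3 new=(1,4) → add node 3 parent=0 cost=3
7. q=(26,22) nearest=2 d=17 new=(13,13) → blocked by [11,20]×[9,12], reject
8. q=(23,3) nearest=2 d=14 new=(13,5) → blocked by [12,16]×[3,8], reject
9. q=(4,18) nearest=2 d=9 new=(5,13) → add node 4 parent=2 cost=12
10. q=(0,11) nearest=4 d=5 new=(1,11) → add node 5 parent=4 cost=16
11. q=(46,7) nearest=2 d=37 new=(13,7) → blocked by [12,16]×[3,8], reject
12. q=(1,13) nearest=5 d=2 new=(1,13) → add node 6 parent=5 cost=18
13. q=(41,1) nearest=2 d=32 new=(13,5) → blocked by [12,16]×[3,8], reject
14. q=(20,3) nearest=2 d=11 new=(13,5) → blocked by [12,16]×[3,8], reject
15. q=(1,16) nearest=6 d=3 new=(1,16) → add node 7 parent=6 cost=21
16. q=(31,17) nearest=2 d=22 new=(13,13) → blocked by [11,20]×[9,12], reject
17. q=(29,9) nearest=2 d=20 new=(13,9) → blocked by [11,20]×[9,12], reject
18. q=(18,11) nearest=2 d=9 new=(13,11) → blocked by [11,20]×[9,12], reject
19. q=(5,3) nearest=1 d=2 new=(5,3) → add node 8 parent=1 cost=6
20. q=(4,8) nearest=1 d=3 new=(4,8) → add node 9 parent=1 cost=7
21. q=(40,21) nearest=2 d=31 new=(13,13) → blocked by [11,20]×[9,12], reject
22. q=(3,23) nearest=7 d=7 new=(3,20) → add node 10 parent=7 cost=25
23. q=(3,11) nearest=4 d=2 new=(3,11) → add node 11 parent=4 cost=14
24. q=(41,12) nearest=2 d=32 new=(13,12) → blocked by [11,20]×[9,12], reject
25. q=(44,21) nearest=2 d=35 new=(13,13) → blocked by [11,20]×[9,12], reject
26. q=(20,14) nearest=2 d=11 new=(13,13) → blocked by [11,20]×[9,12], reject
27. q=(40,4) nearest=2 d=31 new=(13,5) → blocked by [12,16]×[3,8], reject

Node count: 12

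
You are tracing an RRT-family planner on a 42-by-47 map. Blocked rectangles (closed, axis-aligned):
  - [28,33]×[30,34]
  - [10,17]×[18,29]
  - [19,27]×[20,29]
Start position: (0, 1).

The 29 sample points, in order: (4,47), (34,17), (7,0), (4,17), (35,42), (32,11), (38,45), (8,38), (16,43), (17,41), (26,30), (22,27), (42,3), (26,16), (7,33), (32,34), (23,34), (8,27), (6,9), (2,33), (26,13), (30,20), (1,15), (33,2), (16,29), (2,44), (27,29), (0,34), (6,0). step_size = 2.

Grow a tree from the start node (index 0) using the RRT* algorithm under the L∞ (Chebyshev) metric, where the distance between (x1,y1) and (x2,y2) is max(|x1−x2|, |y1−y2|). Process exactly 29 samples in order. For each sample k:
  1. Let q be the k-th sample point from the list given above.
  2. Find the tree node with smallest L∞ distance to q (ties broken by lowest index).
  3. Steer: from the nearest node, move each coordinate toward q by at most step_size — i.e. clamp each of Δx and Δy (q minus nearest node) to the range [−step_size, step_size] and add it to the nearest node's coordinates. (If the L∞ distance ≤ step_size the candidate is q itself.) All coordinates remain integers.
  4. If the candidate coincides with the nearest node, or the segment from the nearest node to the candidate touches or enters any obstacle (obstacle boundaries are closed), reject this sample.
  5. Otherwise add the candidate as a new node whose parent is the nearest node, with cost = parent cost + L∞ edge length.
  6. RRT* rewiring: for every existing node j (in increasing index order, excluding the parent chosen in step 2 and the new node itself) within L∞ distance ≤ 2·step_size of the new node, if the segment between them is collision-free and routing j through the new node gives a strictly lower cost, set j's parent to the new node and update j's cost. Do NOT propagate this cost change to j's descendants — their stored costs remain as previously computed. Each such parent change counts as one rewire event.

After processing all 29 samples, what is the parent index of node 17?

Parent of node 17: 16

1. q=(4,47) nearest=0 d=46 new=(2,3) → add node 1 parent=0 cost=2
2. q=(34,17) nearest=1 d=32 new=(4,5) → add node 2 parent=1 cost=4
3. q=(7,0) nearest=1 d=5 new=(4,1) → add node 3 parent=1 cost=4
4. q=(4,17) nearest=2 d=12 new=(4,7) → add node 4 parent=2 cost=6
5. q=(35,42) nearest=4 d=35 new=(6,9) → add node 5 parent=4 cost=8
6. q=(32,11) nearest=5 d=26 new=(8,11) → add node 6 parent=5 cost=10
7. q=(38,45) nearest=6 d=34 new=(10,13) → add node 7 parent=6 cost=12
8. q=(8,38) nearest=7 d=25 new=(8,15) → add node 8 parent=7 cost=14
9. q=(16,43) nearest=8 d=28 new=(10,17) → add node 9 parent=8 cost=16
10. q=(17,41) nearest=9 d=24 new=(12,19) → blocked by [10,17]×[18,29], reject
11. q=(26,30) nearest=9 d=16 new=(12,19) → blocked by [10,17]×[18,29], reject
12. q=(22,27) nearest=9 d=12 new=(12,19) → blocked by [10,17]×[18,29], reject
13. q=(42,3) nearest=7 d=32 new=(12,11) → add node 10 parent=7 cost=14
14. q=(26,16) nearest=10 d=14 new=(14,13) → add node 11 parent=10 cost=16
15. q=(7,33) nearest=9 d=16 new=(8,19) → add node 12 parent=9 cost=18
16. q=(32,34) nearest=11 d=21 new=(16,15) → add node 13 parent=11 cost=18
17. q=(23,34) nearest=12 d=15 new=(10,21) → blocked by [10,17]×[18,29], reject
18. q=(8,27) nearest=12 d=8 new=(8,21) → add node 14 parent=12 cost=20
19. q=(6,9) nearest=5 d=0 → coincident, reject
20. q=(2,33) nearest=14 d=12 new=(6,23) → add node 15 parent=14 cost=22
21. q=(26,13) nearest=13 d=10 new=(18,13) → add node 16 parent=13 cost=20
22. q=(30,20) nearest=16 d=12 new=(20,15) → add node 17 parent=16 cost=22
23. q=(1,15) nearest=5 d=6 new=(4,11) → add node 18 parent=5 cost=10
24. q=(33,2) nearest=17 d=13 new=(22,13) → add node 19 parent=17 cost=24
25. q=(16,29) nearest=14 d=8 new=(10,23) → blocked by [10,17]×[18,29], reject
26. q=(2,44) nearest=15 d=21 new=(4,25) → add node 20 parent=15 cost=24
27. q=(27,29) nearest=13 d=14 new=(18,17) → add node 21 parent=13 cost=20
28. q=(0,34) nearest=20 d=9 new=(2,27) → add node 22 parent=20 cost=26
29. q=(6,0) nearest=3 d=2 new=(6,0) → add node 23 parent=3 cost=6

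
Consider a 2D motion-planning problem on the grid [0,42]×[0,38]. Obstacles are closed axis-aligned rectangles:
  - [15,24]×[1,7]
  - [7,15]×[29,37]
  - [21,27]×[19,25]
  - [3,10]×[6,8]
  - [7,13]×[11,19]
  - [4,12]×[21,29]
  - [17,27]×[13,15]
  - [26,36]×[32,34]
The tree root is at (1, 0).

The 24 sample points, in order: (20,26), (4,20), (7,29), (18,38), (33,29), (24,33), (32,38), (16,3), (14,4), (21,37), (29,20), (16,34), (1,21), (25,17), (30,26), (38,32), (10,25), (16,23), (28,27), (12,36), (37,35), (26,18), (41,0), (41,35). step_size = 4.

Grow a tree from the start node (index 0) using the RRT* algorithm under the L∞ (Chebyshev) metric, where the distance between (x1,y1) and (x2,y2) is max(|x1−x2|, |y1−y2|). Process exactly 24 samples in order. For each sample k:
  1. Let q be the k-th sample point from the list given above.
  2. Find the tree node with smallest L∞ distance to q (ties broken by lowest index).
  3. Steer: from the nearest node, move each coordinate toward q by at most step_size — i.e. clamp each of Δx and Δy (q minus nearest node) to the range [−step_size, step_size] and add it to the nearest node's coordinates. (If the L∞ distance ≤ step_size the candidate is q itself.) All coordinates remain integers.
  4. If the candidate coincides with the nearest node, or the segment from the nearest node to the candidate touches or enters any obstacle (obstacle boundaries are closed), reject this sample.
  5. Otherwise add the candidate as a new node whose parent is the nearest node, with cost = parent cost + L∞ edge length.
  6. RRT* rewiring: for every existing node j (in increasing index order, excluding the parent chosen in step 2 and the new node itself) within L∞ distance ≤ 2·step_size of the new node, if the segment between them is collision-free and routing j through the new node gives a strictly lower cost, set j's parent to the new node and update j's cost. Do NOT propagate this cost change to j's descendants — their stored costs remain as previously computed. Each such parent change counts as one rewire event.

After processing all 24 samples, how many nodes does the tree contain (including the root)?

1. q=(20,26) nearest=0 d=26 new=(5,4) → add node 1 parent=0 cost=4
2. q=(4,20) nearest=1 d=16 new=(4,8) → blocked by [3,10]×[6,8], reject
3. q=(7,29) nearest=1 d=25 new=(7,8) → blocked by [3,10]×[6,8], reject
4. q=(18,38) nearest=1 d=34 new=(9,8) → blocked by [3,10]×[6,8], reject
5. q=(33,29) nearest=1 d=28 new=(9,8) → blocked by [3,10]×[6,8], reject
6. q=(24,33) nearest=1 d=29 new=(9,8) → blocked by [3,10]×[6,8], reject
7. q=(32,38) nearest=1 d=34 new=(9,8) → blocked by [3,10]×[6,8], reject
8. q=(16,3) nearest=1 d=11 new=(9,3) → add node 2 parent=1 cost=8
9. q=(14,4) nearest=2 d=5 new=(13,4) → add node 3 parent=2 cost=12
10. q=(21,37) nearest=1 d=33 new=(9,8) → blocked by [3,10]×[6,8], reject
11. q=(29,20) nearest=3 d=16 new=(17,8) → blocked by [15,24]×[1,7], reject
12. q=(16,34) nearest=1 d=30 new=(9,8) → blocked by [3,10]×[6,8], reject
13. q=(1,21) nearest=1 d=17 new=(1,8) → blocked by [3,10]×[6,8], reject
14. q=(25,17) nearest=3 d=13 new=(17,8) → blocked by [15,24]×[1,7], reject
15. q=(30,26) nearest=3 d=22 new=(17,8) → blocked by [15,24]×[1,7], reject
16. q=(38,32) nearest=3 d=28 new=(17,8) → blocked by [15,24]×[1,7], reject
17. q=(10,25) nearest=1 d=21 new=(9,8) → blocked by [3,10]×[6,8], reject
18. q=(16,23) nearest=1 d=19 new=(9,8) → blocked by [3,10]×[6,8], reject
19. q=(28,27) nearest=1 d=23 new=(9,8) → blocked by [3,10]×[6,8], reject
20. q=(12,36) nearest=1 d=32 new=(9,8) → blocked by [3,10]×[6,8], reject
21. q=(37,35) nearest=3 d=31 new=(17,8) → blocked by [15,24]×[1,7], reject
22. q=(26,18) nearest=3 d=14 new=(17,8) → blocked by [15,24]×[1,7], reject
23. q=(41,0) nearest=3 d=28 new=(17,0) → blocked by [15,24]×[1,7], reject
24. q=(41,35) nearest=3 d=31 new=(17,8) → blocked by [15,24]×[1,7], reject

Node count: 4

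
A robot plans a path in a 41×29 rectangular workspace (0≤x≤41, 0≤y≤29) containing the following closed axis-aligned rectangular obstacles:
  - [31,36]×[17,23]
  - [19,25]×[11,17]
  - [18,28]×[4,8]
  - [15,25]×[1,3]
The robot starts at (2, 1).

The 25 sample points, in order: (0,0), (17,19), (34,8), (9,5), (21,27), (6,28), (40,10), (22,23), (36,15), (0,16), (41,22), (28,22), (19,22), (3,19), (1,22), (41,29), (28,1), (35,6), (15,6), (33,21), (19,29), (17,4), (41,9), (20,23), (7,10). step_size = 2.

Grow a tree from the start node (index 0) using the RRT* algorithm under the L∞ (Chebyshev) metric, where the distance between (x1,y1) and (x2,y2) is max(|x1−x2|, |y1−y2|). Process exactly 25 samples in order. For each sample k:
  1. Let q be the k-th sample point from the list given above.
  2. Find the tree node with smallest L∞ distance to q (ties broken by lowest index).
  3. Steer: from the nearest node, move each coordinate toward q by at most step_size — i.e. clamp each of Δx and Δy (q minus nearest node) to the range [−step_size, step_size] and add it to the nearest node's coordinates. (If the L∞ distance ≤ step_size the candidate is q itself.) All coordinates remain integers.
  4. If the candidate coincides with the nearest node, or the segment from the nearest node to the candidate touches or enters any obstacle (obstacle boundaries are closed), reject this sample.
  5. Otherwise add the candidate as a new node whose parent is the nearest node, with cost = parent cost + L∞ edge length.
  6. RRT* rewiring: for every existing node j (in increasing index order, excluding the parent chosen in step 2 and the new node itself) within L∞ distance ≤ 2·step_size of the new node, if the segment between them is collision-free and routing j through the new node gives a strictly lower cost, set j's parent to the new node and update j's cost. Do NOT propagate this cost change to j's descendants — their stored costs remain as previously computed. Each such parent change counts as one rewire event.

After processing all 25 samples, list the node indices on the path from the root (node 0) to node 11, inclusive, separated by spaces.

1. q=(0,0) nearest=0 d=2 new=(0,0) → add node 1 parent=0 cost=2
2. q=(17,19) nearest=0 d=18 new=(4,3) → add node 2 parent=0 cost=2
3. q=(34,8) nearest=2 d=30 new=(6,5) → add node 3 parent=2 cost=4
4. q=(9,5) nearest=3 d=3 new=(8,5) → add node 4 parent=3 cost=6
5. q=(21,27) nearest=3 d=22 new=(8,7) → add node 5 parent=3 cost=6
6. q=(6,28) nearest=5 d=21 new=(6,9) → add node 6 parent=5 cost=8
7. q=(40,10) nearest=4 d=32 new=(10,7) → add node 7 parent=4 cost=8
8. q=(22,23) nearest=5 d=16 new=(10,9) → add node 8 parent=5 cost=8
9. q=(36,15) nearest=7 d=26 new=(12,9) → add node 9 parent=7 cost=10
10. q=(0,16) nearest=6 d=7 new=(4,11) → add node 10 parent=6 cost=10
11. q=(41,22) nearest=9 d=29 new=(14,11) → add node 11 parent=9 cost=12
12. q=(28,22) nearest=11 d=14 new=(16,13) → add node 12 parent=11 cost=14
13. q=(19,22) nearest=12 d=9 new=(18,15) → add node 13 parent=12 cost=16
14. q=(3,19) nearest=10 d=8 new=(3,13) → add node 14 parent=10 cost=12
15. q=(1,22) nearest=14 d=9 new=(1,15) → add node 15 parent=14 cost=14
16. q=(41,29) nearest=13 d=23 new=(20,17) → blocked by [19,25]×[11,17], reject
17. q=(28,1) nearest=12 d=12 new=(18,11) → add node 16 parent=12 cost=16
18. q=(35,6) nearest=13 d=17 new=(20,13) → blocked by [19,25]×[11,17], reject
19. q=(15,6) nearest=9 d=3 new=(14,7) → add node 17 parent=9 cost=12
20. q=(33,21) nearest=13 d=15 new=(20,17) → blocked by [19,25]×[11,17], reject
21. q=(19,29) nearest=13 d=14 new=(19,17) → blocked by [19,25]×[11,17], reject
22. q=(17,4) nearest=17 d=3 new=(16,5) → add node 18 parent=17 cost=14
23. q=(41,9) nearest=13 d=23 new=(20,13) → blocked by [19,25]×[11,17], reject
24. q=(20,23) nearest=13 d=8 new=(20,17) → blocked by [19,25]×[11,17], reject
25. q=(7,10) nearest=6 d=1 new=(7,10) → add node 19 parent=6 cost=9

Path: 0 2 3 4 7 9 11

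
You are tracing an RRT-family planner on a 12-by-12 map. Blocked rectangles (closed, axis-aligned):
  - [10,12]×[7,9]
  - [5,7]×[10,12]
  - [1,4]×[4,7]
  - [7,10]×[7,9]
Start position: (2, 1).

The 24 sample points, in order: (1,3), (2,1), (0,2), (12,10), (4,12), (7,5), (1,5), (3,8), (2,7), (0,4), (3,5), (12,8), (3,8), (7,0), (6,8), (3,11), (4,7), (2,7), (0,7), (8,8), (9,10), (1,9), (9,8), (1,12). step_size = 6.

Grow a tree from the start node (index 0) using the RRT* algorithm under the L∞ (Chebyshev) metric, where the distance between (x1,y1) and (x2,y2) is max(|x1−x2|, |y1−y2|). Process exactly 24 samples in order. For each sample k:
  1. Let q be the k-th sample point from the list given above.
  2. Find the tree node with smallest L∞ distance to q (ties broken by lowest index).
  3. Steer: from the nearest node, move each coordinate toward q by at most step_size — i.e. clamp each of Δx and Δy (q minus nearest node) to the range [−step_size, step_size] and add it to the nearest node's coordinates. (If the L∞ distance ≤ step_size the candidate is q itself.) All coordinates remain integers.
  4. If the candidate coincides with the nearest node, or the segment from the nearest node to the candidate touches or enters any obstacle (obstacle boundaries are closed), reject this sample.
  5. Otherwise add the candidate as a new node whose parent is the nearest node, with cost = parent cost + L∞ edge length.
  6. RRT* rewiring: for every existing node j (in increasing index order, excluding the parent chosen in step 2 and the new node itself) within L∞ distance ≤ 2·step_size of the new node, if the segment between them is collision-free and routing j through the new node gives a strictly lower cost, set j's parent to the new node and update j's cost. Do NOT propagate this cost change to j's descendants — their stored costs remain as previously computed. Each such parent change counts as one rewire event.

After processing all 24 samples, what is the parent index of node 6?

1. q=(1,3) nearest=0 d=2 new=(1,3) → add node 1 parent=0 cost=2
2. q=(2,1) nearest=0 d=0 → coincident, reject
3. q=(0,2) nearest=1 d=1 new=(0,2) → add node 2 parent=1 cost=3
4. q=(12,10) nearest=0 d=10 new=(8,7) → blocked by [7,10]×[7,9], reject
5. q=(4,12) nearest=1 d=9 new=(4,9) → blocked by [1,4]×[4,7], reject
6. q=(7,5) nearest=0 d=5 new=(7,5) → add node 3 parent=0 cost=5
7. q=(1,5) nearest=1 d=2 new=(1,5) → blocked by [1,4]×[4,7], reject
8. q=(3,8) nearest=3 d=4 new=(3,8) → add node 4 parent=3 cost=9
9. q=(2,7) nearest=4 d=1 new=(2,7) → blocked by [1,4]×[4,7], reject
10. q=(0,4) nearest=1 d=1 new=(0,4) → add node 5 parent=1 cost=3
11. q=(3,5) nearest=1 d=2 new=(3,5) → blocked by [1,4]×[4,7], reject
12. q=(12,8) nearest=3 d=5 new=(12,8) → blocked by [10,12]×[7,9], reject
13. q=(3,8) nearest=4 d=0 → coincident, reject
14. q=(7,0) nearest=0 d=5 new=(7,0) → add node 6 parent=0 cost=5
15. q=(6,8) nearest=3 d=3 new=(6,8) → add node 7 parent=3 cost=8
16. q=(3,11) nearest=4 d=3 new=(3,11) → add node 8 parent=4 cost=12
17. q=(4,7) nearest=4 d=1 new=(4,7) → blocked by [1,4]×[4,7], reject
18. q=(2,7) nearest=4 d=1 new=(2,7) → blocked by [1,4]×[4,7], reject
19. q=(0,7) nearest=4 d=3 new=(0,7) → add node 9 parent=4 cost=12
20. q=(8,8) nearest=7 d=2 new=(8,8) → blocked by [7,10]×[7,9], reject
21. q=(9,10) nearest=7 d=3 new=(9,10) → blocked by [7,10]×[7,9], reject
22. q=(1,9) nearest=4 d=2 new=(1,9) → add node 10 parent=4 cost=11
23. q=(9,8) nearest=3 d=3 new=(9,8) → blocked by [7,10]×[7,9], reject
24. q=(1,12) nearest=8 d=2 new=(1,12) → add node 11 parent=8 cost=14

Parent of node 6: 0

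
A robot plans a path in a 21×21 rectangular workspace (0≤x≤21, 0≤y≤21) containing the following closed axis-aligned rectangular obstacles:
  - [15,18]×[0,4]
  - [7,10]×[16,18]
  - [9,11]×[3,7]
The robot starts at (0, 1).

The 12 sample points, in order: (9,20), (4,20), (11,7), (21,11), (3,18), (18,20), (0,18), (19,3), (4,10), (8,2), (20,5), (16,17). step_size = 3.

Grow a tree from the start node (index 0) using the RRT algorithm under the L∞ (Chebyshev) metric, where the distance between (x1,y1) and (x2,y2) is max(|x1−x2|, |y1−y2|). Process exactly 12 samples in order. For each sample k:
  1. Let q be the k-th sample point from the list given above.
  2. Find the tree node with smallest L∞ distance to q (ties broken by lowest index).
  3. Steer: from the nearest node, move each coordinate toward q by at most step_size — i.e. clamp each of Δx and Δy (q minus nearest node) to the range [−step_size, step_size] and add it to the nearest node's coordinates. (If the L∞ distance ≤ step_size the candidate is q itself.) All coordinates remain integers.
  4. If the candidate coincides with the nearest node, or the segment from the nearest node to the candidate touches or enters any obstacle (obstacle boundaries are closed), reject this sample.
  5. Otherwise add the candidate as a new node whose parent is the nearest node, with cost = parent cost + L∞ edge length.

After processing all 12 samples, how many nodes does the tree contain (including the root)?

1. q=(9,20) nearest=0 d=19 new=(3,4) → add node 1 parent=0 cost=3
2. q=(4,20) nearest=1 d=16 new=(4,7) → add node 2 parent=1 cost=6
3. q=(11,7) nearest=2 d=7 new=(7,7) → add node 3 parent=2 cost=9
4. q=(21,11) nearest=3 d=14 new=(10,10) → add node 4 parent=3 cost=12
5. q=(3,18) nearest=4 d=8 new=(7,13) → add node 5 parent=4 cost=15
6. q=(18,20) nearest=4 d=10 new=(13,13) → add node 6 parent=4 cost=15
7. q=(0,18) nearest=5 d=7 new=(4,16) → add node 7 parent=5 cost=18
8. q=(19,3) nearest=4 d=9 new=(13,7) → add node 8 parent=4 cost=15
9. q=(4,10) nearest=2 d=3 new=(4,10) → add node 9 parent=2 cost=9
10. q=(8,2) nearest=1 d=5 new=(6,2) → add node 10 parent=1 cost=6
11. q=(20,5) nearest=8 d=7 new=(16,5) → add node 11 parent=8 cost=18
12. q=(16,17) nearest=6 d=4 new=(16,16) → add node 12 parent=6 cost=18

Node count: 13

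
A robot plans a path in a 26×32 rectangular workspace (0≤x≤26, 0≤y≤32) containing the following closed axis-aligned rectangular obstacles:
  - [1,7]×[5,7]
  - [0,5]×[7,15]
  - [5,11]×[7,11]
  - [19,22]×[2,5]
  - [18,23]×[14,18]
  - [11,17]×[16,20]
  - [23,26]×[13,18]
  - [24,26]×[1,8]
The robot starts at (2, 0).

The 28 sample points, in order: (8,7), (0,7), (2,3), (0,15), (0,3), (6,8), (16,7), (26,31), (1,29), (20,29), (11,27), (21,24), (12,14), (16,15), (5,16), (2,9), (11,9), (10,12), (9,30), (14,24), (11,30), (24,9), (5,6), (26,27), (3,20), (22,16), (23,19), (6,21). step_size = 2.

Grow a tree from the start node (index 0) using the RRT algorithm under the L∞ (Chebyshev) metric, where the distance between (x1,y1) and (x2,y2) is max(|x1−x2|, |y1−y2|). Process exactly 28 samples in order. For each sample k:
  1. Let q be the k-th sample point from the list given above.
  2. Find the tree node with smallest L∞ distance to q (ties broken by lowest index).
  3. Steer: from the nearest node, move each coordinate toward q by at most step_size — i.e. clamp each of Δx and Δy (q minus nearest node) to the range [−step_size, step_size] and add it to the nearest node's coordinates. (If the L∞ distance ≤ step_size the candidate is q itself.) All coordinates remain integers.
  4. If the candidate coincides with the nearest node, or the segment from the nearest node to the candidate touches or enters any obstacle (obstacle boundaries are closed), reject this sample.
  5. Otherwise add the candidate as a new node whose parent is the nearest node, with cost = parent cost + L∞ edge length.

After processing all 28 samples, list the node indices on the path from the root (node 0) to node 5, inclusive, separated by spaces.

1. q=(8,7) nearest=0 d=7 new=(4,2) → add node 1 parent=0 cost=2
2. q=(0,7) nearest=1 d=5 new=(2,4) → add node 2 parent=1 cost=4
3. q=(2,3) nearest=2 d=1 new=(2,3) → add node 3 parent=2 cost=5
4. q=(0,15) nearest=2 d=11 new=(0,6) → blocked by [1,7]×[5,7], reject
5. q=(0,3) nearest=2 d=2 new=(0,3) → add node 4 parent=2 cost=6
6. q=(6,8) nearest=2 d=4 new=(4,6) → blocked by [1,7]×[5,7], reject
7. q=(16,7) nearest=1 d=12 new=(6,4) → add node 5 parent=1 cost=4
8. q=(26,31) nearest=2 d=27 new=(4,6) → blocked by [1,7]×[5,7], reject
9. q=(1,29) nearest=2 d=25 new=(1,6) → blocked by [1,7]×[5,7], reject
10. q=(20,29) nearest=2 d=25 new=(4,6) → blocked by [1,7]×[5,7], reject
11. q=(11,27) nearest=2 d=23 new=(4,6) → blocked by [1,7]×[5,7], reject
12. q=(21,24) nearest=2 d=20 new=(4,6) → blocked by [1,7]×[5,7], reject
13. q=(12,14) nearest=2 d=10 new=(4,6) → blocked by [1,7]×[5,7], reject
14. q=(16,15) nearest=5 d=11 new=(8,6) → blocked by [1,7]×[5,7], reject
15. q=(5,16) nearest=2 d=12 new=(4,6) → blocked by [1,7]×[5,7], reject
16. q=(2,9) nearest=2 d=5 new=(2,6) → blocked by [1,7]×[5,7], reject
17. q=(11,9) nearest=5 d=5 new=(8,6) → blocked by [1,7]×[5,7], reject
18. q=(10,12) nearest=2 d=8 new=(4,6) → blocked by [1,7]×[5,7], reject
19. q=(9,30) nearest=2 d=26 new=(4,6) → blocked by [1,7]×[5,7], reject
20. q=(14,24) nearest=2 d=20 new=(4,6) → blocked by [1,7]×[5,7], reject
21. q=(11,30) nearest=2 d=26 new=(4,6) → blocked by [1,7]×[5,7], reject
22. q=(24,9) nearest=5 d=18 new=(8,6) → blocked by [1,7]×[5,7], reject
23. q=(5,6) nearest=5 d=2 new=(5,6) → blocked by [1,7]×[5,7], reject
24. q=(26,27) nearest=5 d=23 new=(8,6) → blocked by [1,7]×[5,7], reject
25. q=(3,20) nearest=2 d=16 new=(3,6) → blocked by [1,7]×[5,7], reject
26. q=(22,16) nearest=5 d=16 new=(8,6) → blocked by [1,7]×[5,7], reject
27. q=(23,19) nearest=5 d=17 new=(8,6) → blocked by [1,7]×[5,7], reject
28. q=(6,21) nearest=2 d=17 new=(4,6) → blocked by [1,7]×[5,7], reject

Path: 0 1 5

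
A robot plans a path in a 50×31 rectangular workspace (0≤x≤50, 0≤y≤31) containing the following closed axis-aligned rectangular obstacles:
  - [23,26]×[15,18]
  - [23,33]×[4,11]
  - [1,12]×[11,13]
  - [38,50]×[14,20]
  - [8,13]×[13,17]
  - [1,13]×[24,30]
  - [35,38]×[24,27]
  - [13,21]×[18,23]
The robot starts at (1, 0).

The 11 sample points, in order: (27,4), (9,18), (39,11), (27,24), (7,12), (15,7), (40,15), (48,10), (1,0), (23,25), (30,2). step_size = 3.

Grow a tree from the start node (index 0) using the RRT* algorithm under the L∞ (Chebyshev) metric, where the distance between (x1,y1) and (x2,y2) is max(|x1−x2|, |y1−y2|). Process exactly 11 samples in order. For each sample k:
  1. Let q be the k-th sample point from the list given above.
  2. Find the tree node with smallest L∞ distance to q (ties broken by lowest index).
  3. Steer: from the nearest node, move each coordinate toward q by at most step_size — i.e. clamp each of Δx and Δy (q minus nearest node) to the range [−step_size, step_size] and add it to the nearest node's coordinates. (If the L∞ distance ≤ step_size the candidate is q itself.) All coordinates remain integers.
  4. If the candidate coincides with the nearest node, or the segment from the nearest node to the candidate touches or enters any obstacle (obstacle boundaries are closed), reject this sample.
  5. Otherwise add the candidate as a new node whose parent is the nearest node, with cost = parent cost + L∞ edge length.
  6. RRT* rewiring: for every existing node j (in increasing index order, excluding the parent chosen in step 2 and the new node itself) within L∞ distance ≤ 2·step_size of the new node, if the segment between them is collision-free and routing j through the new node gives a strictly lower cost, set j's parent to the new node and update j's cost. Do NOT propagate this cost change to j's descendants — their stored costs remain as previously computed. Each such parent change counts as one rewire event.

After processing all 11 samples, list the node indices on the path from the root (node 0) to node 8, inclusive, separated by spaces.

1. q=(27,4) nearest=0 d=26 new=(4,3) → add node 1 parent=0 cost=3
2. q=(9,18) nearest=1 d=15 new=(7,6) → add node 2 parent=1 cost=6
3. q=(39,11) nearest=2 d=32 new=(10,9) → add node 3 parent=2 cost=9
4. q=(27,24) nearest=3 d=17 new=(13,12) → blocked by [1,12]×[11,13], reject
5. q=(7,12) nearest=3 d=3 new=(7,12) → blocked by [1,12]×[11,13], reject
6. q=(15,7) nearest=3 d=5 new=(13,7) → add node 4 parent=3 cost=12
7. q=(40,15) nearest=4 d=27 new=(16,10) → add node 5 parent=4 cost=15
8. q=(48,10) nearest=5 d=32 new=(19,10) → add node 6 parent=5 cost=18
9. q=(1,0) nearest=0 d=0 → coincident, reject
10. q=(23,25) nearest=5 d=15 new=(19,13) → add node 7 parent=5 cost=18
11. q=(30,2) nearest=6 d=11 new=(22,7) → add node 8 parent=6 cost=21

Path: 0 1 2 3 4 5 6 8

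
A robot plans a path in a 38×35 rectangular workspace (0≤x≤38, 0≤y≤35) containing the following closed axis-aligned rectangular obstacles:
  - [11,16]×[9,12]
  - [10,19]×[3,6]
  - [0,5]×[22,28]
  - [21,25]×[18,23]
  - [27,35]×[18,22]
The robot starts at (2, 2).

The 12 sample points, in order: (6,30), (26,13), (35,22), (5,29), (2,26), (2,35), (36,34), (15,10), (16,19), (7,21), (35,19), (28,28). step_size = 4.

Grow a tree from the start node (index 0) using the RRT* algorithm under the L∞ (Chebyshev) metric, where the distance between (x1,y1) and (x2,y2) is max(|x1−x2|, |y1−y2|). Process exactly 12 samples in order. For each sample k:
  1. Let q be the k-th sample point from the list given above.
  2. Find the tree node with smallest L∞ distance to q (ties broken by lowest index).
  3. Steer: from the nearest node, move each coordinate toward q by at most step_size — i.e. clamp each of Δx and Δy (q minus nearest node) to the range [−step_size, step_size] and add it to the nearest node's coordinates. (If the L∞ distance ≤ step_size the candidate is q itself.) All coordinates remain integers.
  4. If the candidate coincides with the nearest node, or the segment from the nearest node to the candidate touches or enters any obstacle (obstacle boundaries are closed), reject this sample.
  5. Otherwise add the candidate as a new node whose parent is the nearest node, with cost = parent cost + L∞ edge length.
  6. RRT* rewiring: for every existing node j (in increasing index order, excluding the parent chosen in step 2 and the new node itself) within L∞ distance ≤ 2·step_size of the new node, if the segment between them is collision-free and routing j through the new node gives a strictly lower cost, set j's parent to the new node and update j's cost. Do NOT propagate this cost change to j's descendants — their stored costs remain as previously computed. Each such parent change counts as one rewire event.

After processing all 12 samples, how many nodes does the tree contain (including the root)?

Node count: 6

1. q=(6,30) nearest=0 d=28 new=(6,6) → add node 1 parent=0 cost=4
2. q=(26,13) nearest=1 d=20 new=(10,10) → add node 2 parent=1 cost=8
3. q=(35,22) nearest=2 d=25 new=(14,14) → blocked by [11,16]×[9,12], reject
4. q=(5,29) nearest=2 d=19 new=(6,14) → add node 3 parent=2 cost=12
5. q=(2,26) nearest=3 d=12 new=(2,18) → add node 4 parent=3 cost=16
6. q=(2,35) nearest=4 d=17 new=(2,22) → blocked by [0,5]×[22,28], reject
7. q=(36,34) nearest=2 d=26 new=(14,14) → blocked by [11,16]×[9,12], reject
8. q=(15,10) nearest=2 d=5 new=(14,10) → blocked by [11,16]×[9,12], reject
9. q=(16,19) nearest=2 d=9 new=(14,14) → blocked by [11,16]×[9,12], reject
10. q=(7,21) nearest=4 d=5 new=(6,21) → add node 5 parent=4 cost=20
11. q=(35,19) nearest=2 d=25 new=(14,14) → blocked by [11,16]×[9,12], reject
12. q=(28,28) nearest=2 d=18 new=(14,14) → blocked by [11,16]×[9,12], reject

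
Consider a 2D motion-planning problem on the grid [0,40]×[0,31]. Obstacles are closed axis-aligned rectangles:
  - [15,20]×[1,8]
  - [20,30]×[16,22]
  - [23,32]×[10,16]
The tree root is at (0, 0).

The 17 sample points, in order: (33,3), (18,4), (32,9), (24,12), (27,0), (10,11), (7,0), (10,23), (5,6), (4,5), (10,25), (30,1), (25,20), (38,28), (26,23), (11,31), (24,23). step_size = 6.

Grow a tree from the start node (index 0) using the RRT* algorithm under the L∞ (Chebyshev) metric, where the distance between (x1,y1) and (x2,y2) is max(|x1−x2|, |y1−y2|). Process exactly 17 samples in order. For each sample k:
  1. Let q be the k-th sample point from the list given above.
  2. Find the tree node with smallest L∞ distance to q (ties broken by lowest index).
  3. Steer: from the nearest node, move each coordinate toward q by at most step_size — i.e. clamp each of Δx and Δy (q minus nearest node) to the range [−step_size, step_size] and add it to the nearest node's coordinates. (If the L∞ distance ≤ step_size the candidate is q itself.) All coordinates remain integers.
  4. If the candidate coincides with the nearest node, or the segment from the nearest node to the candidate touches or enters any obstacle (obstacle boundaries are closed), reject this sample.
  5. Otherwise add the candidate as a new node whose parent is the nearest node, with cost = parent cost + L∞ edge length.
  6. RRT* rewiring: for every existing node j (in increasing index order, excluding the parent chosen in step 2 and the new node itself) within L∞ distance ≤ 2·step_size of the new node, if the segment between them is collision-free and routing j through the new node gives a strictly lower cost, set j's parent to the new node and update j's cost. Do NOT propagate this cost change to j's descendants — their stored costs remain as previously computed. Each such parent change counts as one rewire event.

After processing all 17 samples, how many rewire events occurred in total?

1. q=(33,3) nearest=0 d=33 new=(6,3) → add node 1 parent=0 cost=6
2. q=(18,4) nearest=1 d=12 new=(12,4) → add node 2 parent=1 cost=12
3. q=(32,9) nearest=2 d=20 new=(18,9) → blocked by [15,20]×[1,8], reject
4. q=(24,12) nearest=2 d=12 new=(18,10) → blocked by [15,20]×[1,8], reject
5. q=(27,0) nearest=2 d=15 new=(18,0) → blocked by [15,20]×[1,8], reject
6. q=(10,11) nearest=2 d=7 new=(10,10) → add node 3 parent=2 cost=18
7. q=(7,0) nearest=1 d=3 new=(7,0) → add node 4 parent=1 cost=9
8. q=(10,23) nearest=3 d=13 new=(10,16) → add node 5 parent=3 cost=24
9. q=(5,6) nearest=1 d=3 new=(5,6) → add node 6 parent=1 cost=9; rewire 3→6 (14<18); rewire 5→6 (19<24)
10. q=(4,5) nearest=6 d=1 new=(4,5) → add node 7 parent=6 cost=10
11. q=(10,25) nearest=5 d=9 new=(10,22) → add node 8 parent=5 cost=25
12. q=(30,1) nearest=2 d=18 new=(18,1) → blocked by [15,20]×[1,8], reject
13. q=(25,20) nearest=3 d=15 new=(16,16) → add node 9 parent=3 cost=20
14. q=(38,28) nearest=9 d=22 new=(22,22) → blocked by [20,30]×[16,22], reject
15. q=(26,23) nearest=9 d=10 new=(22,22) → blocked by [20,30]×[16,22], reject
16. q=(11,31) nearest=8 d=9 new=(11,28) → add node 10 parent=8 cost=31
17. q=(24,23) nearest=9 d=8 new=(22,22) → blocked by [20,30]×[16,22], reject

Rewire events: 2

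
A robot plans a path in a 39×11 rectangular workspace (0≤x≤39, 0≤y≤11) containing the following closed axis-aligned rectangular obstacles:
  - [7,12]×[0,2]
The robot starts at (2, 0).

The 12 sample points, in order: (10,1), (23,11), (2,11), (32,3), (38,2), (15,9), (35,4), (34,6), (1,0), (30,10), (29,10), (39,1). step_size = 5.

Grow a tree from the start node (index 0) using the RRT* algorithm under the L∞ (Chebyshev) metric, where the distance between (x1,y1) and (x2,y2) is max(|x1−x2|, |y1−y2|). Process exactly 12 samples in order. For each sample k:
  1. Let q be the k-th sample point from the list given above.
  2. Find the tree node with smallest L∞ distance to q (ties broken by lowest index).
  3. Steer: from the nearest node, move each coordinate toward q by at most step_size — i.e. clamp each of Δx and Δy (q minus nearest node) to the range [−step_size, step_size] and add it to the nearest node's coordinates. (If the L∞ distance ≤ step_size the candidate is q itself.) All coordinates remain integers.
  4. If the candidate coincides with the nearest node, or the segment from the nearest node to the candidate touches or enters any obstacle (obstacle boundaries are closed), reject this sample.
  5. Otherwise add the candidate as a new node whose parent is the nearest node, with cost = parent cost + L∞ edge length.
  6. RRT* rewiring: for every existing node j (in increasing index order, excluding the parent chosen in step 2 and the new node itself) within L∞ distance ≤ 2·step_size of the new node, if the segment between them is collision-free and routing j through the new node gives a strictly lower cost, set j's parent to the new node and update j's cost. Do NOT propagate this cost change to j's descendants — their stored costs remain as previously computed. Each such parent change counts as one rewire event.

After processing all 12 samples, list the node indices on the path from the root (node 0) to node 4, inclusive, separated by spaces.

1. q=(10,1) nearest=0 d=8 new=(7,1) → blocked by [7,12]×[0,2], reject
2. q=(23,11) nearest=0 d=21 new=(7,5) → add node 1 parent=0 cost=5
3. q=(2,11) nearest=1 d=6 new=(2,10) → add node 2 parent=1 cost=10
4. q=(32,3) nearest=1 d=25 new=(12,3) → add node 3 parent=1 cost=10
5. q=(38,2) nearest=3 d=26 new=(17,2) → add node 4 parent=3 cost=15
6. q=(15,9) nearest=3 d=6 new=(15,8) → add node 5 parent=3 cost=15
7. q=(35,4) nearest=4 d=18 new=(22,4) → add node 6 parent=4 cost=20
8. q=(34,6) nearest=6 d=12 new=(27,6) → add node 7 parent=6 cost=25
9. q=(1,0) nearest=0 d=1 new=(1,0) → add node 8 parent=0 cost=1
10. q=(30,10) nearest=7 d=4 new=(30,10) → add node 9 parent=7 cost=29
11. q=(29,10) nearest=9 d=1 new=(29,10) → add node 10 parent=9 cost=30
12. q=(39,1) nearest=9 d=9 new=(35,5) → add node 11 parent=9 cost=34

Path: 0 1 3 4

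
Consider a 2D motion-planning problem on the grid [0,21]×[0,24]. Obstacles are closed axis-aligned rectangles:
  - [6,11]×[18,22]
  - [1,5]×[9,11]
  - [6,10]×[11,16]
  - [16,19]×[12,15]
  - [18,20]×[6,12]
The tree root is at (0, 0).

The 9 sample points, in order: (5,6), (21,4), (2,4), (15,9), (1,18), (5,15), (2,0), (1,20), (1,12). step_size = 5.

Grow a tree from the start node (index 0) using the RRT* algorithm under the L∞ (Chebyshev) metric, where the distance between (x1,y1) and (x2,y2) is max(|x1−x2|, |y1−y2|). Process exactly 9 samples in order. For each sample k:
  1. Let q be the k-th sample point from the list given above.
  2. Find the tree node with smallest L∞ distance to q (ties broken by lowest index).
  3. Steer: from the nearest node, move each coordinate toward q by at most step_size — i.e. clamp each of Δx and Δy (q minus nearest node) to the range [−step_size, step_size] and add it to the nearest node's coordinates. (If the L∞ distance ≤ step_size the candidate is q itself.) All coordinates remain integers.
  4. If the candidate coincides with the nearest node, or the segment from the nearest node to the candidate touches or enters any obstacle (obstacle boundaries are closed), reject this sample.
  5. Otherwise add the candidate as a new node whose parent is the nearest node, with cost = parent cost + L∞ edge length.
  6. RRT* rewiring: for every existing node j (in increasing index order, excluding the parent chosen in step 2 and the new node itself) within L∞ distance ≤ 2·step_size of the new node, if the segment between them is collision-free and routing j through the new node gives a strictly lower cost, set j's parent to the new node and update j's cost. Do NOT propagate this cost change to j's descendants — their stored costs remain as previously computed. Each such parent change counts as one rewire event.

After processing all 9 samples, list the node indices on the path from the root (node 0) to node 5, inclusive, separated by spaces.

1. q=(5,6) nearest=0 d=6 new=(5,5) → add node 1 parent=0 cost=5
2. q=(21,4) nearest=1 d=16 new=(10,4) → add node 2 parent=1 cost=10
3. q=(2,4) nearest=1 d=3 new=(2,4) → add node 3 parent=1 cost=8
4. q=(15,9) nearest=2 d=5 new=(15,9) → add node 4 parent=2 cost=15
5. q=(1,18) nearest=1 d=13 new=(1,10) → blocked by [1,5]×[9,11], reject
6. q=(5,15) nearest=1 d=10 new=(5,10) → blocked by [1,5]×[9,11], reject
7. q=(2,0) nearest=0 d=2 new=(2,0) → add node 5 parent=0 cost=2; rewire 3→5 (6<8)
8. q=(1,20) nearest=4 d=14 new=(10,14) → blocked by [6,10]×[11,16], reject
9. q=(1,12) nearest=1 d=7 new=(1,10) → blocked by [1,5]×[9,11], reject

Path: 0 5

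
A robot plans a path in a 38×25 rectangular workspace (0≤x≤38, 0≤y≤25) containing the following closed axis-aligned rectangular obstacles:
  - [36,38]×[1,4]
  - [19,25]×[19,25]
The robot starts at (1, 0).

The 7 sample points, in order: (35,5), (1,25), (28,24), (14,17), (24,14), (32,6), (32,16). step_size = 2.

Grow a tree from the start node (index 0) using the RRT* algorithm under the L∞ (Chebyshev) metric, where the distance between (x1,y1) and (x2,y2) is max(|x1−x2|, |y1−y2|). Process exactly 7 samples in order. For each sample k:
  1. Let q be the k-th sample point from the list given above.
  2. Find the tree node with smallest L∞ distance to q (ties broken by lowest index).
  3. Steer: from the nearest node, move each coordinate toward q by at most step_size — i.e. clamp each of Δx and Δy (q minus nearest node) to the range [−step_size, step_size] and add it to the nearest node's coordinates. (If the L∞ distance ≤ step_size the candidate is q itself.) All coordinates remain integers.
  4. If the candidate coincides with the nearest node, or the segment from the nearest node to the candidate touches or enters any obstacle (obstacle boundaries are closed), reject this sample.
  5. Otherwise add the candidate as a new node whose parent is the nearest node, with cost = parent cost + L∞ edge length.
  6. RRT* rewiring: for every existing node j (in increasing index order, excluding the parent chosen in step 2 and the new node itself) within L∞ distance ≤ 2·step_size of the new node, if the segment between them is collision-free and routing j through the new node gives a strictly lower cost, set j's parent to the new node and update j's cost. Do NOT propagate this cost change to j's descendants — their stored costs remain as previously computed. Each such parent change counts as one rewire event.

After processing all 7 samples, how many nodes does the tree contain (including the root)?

Node count: 8

1. q=(35,5) nearest=0 d=34 new=(3,2) → add node 1 parent=0 cost=2
2. q=(1,25) nearest=1 d=23 new=(1,4) → add node 2 parent=1 cost=4
3. q=(28,24) nearest=1 d=25 new=(5,4) → add node 3 parent=1 cost=4
4. q=(14,17) nearest=2 d=13 new=(3,6) → add node 4 parent=2 cost=6
5. q=(24,14) nearest=3 d=19 new=(7,6) → add node 5 parent=3 cost=6
6. q=(32,6) nearest=5 d=25 new=(9,6) → add node 6 parent=5 cost=8
7. q=(32,16) nearest=6 d=23 new=(11,8) → add node 7 parent=6 cost=10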